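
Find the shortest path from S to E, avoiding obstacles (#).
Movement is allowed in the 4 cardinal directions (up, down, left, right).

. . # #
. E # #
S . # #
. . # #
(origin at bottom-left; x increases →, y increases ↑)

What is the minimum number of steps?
2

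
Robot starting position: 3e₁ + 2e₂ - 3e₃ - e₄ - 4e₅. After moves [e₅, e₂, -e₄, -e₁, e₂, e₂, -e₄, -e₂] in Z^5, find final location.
(2, 4, -3, -3, -3)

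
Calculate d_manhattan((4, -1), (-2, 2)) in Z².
9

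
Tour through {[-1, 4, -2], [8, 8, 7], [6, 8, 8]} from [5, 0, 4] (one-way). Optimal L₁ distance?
38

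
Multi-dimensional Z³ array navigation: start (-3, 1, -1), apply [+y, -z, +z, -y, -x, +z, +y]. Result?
(-4, 2, 0)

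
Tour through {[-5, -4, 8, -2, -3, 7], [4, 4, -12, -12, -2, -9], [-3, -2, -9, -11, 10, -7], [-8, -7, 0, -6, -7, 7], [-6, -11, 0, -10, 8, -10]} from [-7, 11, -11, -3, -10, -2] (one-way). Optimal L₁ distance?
165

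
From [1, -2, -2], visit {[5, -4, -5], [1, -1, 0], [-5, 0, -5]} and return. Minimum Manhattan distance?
38
(one optimal route: (1, -2, -2) → (5, -4, -5) → (-5, 0, -5) → (1, -1, 0) → (1, -2, -2))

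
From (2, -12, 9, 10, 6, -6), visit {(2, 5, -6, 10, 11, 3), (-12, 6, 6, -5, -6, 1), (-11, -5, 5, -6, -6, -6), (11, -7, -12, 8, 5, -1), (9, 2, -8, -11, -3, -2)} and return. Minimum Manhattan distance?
252
(one optimal route: (2, -12, 9, 10, 6, -6) → (2, 5, -6, 10, 11, 3) → (11, -7, -12, 8, 5, -1) → (9, 2, -8, -11, -3, -2) → (-12, 6, 6, -5, -6, 1) → (-11, -5, 5, -6, -6, -6) → (2, -12, 9, 10, 6, -6))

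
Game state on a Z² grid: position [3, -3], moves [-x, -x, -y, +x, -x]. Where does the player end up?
(1, -4)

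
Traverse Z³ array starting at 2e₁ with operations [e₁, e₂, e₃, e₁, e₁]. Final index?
(5, 1, 1)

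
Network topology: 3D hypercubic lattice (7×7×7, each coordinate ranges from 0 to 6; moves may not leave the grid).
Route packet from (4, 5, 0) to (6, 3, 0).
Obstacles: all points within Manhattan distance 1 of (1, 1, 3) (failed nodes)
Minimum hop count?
4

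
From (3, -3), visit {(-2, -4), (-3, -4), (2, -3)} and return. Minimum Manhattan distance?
14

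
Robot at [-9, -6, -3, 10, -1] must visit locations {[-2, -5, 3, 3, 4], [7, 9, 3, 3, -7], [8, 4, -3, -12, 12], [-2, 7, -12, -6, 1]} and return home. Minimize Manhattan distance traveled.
192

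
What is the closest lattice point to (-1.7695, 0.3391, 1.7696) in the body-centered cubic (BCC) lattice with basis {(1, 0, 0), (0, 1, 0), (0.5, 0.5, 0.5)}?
(-1.5, 0.5, 1.5)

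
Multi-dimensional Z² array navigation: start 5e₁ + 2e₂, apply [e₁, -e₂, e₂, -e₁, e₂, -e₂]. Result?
(5, 2)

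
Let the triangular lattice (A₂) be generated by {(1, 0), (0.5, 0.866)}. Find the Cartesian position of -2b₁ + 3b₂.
(-0.5, 2.598)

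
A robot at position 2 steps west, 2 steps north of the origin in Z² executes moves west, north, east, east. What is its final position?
(-1, 3)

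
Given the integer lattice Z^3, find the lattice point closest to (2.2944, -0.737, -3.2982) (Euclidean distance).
(2, -1, -3)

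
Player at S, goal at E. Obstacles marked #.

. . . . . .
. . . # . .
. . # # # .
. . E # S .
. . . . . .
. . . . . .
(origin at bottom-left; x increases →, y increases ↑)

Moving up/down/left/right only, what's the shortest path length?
4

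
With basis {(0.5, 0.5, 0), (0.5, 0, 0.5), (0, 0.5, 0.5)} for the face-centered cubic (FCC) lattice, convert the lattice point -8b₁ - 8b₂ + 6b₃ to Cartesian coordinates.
(-8, -1, -1)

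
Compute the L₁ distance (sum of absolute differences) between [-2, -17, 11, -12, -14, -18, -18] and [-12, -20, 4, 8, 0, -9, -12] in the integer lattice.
69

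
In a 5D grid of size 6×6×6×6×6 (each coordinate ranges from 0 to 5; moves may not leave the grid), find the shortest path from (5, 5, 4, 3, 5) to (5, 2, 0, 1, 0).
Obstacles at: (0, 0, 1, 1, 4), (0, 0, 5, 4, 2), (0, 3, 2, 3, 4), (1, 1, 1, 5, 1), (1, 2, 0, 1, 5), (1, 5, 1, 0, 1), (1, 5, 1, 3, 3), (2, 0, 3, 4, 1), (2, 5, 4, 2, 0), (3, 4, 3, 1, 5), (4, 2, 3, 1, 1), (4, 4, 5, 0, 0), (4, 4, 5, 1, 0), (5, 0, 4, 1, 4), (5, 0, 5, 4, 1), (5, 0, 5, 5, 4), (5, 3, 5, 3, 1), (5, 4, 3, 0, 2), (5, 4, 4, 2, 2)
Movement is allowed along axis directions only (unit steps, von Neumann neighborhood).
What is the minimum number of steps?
14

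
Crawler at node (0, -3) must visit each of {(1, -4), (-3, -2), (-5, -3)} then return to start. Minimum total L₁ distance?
16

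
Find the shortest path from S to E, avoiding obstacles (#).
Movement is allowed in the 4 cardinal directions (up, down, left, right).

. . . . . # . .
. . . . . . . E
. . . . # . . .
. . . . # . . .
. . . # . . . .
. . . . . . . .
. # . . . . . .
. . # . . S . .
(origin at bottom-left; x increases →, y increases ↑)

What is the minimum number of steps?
8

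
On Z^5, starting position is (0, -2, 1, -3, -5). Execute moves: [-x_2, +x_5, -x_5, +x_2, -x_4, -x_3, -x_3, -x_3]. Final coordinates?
(0, -2, -2, -4, -5)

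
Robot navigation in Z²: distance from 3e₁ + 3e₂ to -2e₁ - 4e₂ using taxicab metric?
12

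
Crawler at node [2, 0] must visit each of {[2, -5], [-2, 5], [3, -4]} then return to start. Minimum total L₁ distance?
30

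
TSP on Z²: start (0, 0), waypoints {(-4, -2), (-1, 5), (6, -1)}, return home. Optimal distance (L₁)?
34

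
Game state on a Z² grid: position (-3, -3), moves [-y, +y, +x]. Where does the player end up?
(-2, -3)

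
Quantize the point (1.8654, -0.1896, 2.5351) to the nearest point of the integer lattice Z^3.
(2, 0, 3)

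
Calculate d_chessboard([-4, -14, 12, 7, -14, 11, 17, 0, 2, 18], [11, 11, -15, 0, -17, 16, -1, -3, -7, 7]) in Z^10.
27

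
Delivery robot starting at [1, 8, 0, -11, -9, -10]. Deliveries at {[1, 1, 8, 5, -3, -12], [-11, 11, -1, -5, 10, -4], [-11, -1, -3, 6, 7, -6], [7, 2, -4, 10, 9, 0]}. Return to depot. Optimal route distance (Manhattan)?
198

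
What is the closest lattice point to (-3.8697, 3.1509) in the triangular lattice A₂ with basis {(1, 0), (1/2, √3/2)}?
(-4, 3.464)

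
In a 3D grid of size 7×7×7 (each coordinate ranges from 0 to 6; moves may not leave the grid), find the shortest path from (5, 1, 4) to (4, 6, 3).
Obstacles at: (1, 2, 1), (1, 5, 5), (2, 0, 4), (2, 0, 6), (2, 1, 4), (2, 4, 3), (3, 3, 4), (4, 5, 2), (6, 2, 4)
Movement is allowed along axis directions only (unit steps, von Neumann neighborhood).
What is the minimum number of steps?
7
(one shortest path: (5, 1, 4) → (4, 1, 4) → (4, 2, 4) → (4, 3, 4) → (4, 4, 4) → (4, 5, 4) → (4, 6, 4) → (4, 6, 3))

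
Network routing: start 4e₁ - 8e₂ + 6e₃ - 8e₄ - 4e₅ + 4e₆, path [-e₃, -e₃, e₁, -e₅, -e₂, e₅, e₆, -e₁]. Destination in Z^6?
(4, -9, 4, -8, -4, 5)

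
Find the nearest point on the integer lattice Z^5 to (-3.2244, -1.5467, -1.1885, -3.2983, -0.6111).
(-3, -2, -1, -3, -1)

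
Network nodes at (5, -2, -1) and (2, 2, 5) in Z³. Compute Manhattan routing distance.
13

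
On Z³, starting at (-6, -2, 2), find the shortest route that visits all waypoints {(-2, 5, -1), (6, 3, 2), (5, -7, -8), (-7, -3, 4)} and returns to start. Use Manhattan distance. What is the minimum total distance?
80
(one optimal route: (-6, -2, 2) → (-2, 5, -1) → (6, 3, 2) → (5, -7, -8) → (-7, -3, 4) → (-6, -2, 2))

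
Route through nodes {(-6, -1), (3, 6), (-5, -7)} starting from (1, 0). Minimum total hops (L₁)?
31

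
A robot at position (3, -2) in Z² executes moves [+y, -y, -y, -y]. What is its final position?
(3, -4)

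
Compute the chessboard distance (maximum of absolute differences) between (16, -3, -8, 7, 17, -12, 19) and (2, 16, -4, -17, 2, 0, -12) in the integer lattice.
31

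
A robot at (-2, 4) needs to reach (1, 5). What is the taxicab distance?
4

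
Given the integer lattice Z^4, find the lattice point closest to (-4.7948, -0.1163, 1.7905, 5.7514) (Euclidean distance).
(-5, 0, 2, 6)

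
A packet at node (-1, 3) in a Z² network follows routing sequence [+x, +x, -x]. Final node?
(0, 3)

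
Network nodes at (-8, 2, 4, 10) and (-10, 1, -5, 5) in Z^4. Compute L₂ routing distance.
10.5357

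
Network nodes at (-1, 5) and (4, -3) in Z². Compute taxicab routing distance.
13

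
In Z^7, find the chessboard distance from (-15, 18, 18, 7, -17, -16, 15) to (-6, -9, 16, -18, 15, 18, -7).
34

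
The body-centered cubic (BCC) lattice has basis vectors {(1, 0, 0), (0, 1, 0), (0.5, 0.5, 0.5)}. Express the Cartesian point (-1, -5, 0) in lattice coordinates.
-b₁ - 5b₂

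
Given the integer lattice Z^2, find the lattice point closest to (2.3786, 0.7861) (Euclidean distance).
(2, 1)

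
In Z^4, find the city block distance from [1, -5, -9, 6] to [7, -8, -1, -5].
28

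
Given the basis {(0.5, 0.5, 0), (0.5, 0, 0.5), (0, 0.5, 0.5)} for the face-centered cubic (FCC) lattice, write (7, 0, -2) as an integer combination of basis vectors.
9b₁ + 5b₂ - 9b₃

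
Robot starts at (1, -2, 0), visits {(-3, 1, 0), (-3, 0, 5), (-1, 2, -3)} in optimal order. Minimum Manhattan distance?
21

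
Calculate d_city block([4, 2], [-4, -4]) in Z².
14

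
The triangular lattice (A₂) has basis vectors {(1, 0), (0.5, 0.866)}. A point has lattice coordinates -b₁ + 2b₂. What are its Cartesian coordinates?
(0, 1.732)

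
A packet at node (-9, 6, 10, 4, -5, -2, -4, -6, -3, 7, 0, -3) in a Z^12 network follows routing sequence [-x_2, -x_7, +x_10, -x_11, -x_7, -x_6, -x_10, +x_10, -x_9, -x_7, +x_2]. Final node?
(-9, 6, 10, 4, -5, -3, -7, -6, -4, 8, -1, -3)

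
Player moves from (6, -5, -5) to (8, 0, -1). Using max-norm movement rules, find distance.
5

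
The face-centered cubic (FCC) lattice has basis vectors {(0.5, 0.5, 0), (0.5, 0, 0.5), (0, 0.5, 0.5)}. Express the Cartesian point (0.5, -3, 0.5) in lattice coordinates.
-3b₁ + 4b₂ - 3b₃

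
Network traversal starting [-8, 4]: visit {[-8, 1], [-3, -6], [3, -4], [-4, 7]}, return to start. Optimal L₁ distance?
48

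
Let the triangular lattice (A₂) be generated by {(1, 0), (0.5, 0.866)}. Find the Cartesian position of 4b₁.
(4, 0)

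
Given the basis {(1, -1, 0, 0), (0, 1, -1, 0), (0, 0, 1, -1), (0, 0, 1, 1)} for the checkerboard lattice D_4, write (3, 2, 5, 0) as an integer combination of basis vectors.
3b₁ + 5b₂ + 5b₃ + 5b₄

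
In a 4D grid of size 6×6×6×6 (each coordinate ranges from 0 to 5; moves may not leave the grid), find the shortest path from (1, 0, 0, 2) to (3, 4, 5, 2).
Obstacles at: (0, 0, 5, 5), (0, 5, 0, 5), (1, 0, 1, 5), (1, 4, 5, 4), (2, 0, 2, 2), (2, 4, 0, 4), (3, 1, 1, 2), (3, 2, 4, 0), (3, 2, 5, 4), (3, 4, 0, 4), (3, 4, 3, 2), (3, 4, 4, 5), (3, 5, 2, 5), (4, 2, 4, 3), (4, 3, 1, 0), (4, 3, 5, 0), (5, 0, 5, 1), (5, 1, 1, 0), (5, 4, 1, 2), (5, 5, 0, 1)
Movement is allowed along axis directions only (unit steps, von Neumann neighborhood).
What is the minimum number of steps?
11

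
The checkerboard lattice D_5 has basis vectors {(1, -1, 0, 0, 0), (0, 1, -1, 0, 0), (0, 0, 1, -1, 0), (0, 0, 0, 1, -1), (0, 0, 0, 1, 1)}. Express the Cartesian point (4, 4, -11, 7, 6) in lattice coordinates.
4b₁ + 8b₂ - 3b₃ - b₄ + 5b₅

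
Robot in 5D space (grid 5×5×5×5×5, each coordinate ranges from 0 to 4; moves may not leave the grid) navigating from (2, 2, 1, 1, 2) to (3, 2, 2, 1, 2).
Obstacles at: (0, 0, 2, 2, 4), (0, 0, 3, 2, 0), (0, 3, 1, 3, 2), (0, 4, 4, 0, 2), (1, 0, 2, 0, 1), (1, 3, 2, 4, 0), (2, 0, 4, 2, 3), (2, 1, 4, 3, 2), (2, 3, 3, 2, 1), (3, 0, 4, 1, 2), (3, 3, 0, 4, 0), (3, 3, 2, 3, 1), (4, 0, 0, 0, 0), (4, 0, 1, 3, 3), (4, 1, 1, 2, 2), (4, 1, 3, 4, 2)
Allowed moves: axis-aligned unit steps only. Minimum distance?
2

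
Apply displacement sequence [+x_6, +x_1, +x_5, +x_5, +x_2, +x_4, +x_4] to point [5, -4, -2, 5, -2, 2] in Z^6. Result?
(6, -3, -2, 7, 0, 3)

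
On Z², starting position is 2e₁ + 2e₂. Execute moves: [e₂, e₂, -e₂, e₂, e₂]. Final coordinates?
(2, 5)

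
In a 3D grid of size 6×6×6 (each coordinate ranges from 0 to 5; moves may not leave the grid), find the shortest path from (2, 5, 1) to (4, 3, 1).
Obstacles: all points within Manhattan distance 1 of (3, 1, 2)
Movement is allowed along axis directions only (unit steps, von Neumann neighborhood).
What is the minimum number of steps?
4
(one shortest path: (2, 5, 1) → (3, 5, 1) → (4, 5, 1) → (4, 4, 1) → (4, 3, 1))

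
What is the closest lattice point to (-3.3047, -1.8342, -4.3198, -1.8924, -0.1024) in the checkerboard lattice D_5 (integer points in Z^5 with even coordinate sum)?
(-3, -2, -5, -2, 0)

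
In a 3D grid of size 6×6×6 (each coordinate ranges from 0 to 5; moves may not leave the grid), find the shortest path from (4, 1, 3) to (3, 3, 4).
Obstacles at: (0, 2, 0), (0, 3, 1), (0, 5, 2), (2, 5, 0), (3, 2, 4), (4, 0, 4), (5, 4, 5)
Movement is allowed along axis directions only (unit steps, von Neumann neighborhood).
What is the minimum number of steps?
4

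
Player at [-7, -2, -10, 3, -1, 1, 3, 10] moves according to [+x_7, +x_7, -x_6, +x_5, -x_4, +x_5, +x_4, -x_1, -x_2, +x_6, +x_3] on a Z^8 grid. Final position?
(-8, -3, -9, 3, 1, 1, 5, 10)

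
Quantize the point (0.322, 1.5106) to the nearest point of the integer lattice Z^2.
(0, 2)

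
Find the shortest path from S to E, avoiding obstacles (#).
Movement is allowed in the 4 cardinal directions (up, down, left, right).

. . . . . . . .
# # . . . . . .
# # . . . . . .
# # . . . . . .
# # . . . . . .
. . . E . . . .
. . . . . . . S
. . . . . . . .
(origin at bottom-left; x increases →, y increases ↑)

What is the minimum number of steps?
5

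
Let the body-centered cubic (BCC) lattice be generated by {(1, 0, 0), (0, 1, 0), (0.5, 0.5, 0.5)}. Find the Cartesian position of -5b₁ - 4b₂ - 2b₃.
(-6, -5, -1)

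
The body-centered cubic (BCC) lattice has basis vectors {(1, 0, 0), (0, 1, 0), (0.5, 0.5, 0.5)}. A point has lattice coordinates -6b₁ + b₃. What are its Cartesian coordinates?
(-5.5, 0.5, 0.5)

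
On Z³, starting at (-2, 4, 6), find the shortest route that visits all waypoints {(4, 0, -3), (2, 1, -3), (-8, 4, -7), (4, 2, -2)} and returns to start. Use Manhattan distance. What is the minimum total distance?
58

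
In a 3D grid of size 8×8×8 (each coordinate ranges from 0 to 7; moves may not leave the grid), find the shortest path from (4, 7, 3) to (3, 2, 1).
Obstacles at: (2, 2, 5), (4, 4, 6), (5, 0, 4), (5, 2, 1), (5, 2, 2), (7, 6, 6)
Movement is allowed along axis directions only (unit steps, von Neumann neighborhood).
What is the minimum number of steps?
8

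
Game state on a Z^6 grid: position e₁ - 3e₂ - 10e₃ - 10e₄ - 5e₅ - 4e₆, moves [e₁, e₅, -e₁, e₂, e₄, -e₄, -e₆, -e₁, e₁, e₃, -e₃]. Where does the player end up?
(1, -2, -10, -10, -4, -5)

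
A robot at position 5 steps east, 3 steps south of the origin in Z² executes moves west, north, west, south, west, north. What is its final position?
(2, -2)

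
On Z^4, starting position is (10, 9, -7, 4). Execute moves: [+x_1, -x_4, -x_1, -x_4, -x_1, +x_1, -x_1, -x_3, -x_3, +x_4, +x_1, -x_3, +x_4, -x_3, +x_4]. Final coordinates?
(10, 9, -11, 5)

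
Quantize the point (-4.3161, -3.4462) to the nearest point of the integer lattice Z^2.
(-4, -3)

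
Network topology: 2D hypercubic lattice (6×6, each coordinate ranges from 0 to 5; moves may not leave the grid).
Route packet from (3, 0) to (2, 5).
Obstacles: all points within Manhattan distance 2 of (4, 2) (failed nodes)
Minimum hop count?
8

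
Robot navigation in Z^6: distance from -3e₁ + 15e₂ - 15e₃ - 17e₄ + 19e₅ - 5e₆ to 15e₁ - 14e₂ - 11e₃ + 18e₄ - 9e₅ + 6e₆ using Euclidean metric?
57.5413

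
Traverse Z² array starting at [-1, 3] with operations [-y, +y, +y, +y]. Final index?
(-1, 5)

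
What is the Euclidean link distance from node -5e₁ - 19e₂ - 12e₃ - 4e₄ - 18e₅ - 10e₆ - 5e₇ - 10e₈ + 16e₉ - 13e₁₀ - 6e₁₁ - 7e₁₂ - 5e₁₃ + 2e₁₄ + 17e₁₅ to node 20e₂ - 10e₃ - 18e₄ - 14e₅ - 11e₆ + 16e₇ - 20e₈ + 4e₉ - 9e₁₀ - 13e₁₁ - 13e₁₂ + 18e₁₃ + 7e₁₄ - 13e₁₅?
63.2693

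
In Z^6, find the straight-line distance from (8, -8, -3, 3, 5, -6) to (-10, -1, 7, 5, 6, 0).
22.6716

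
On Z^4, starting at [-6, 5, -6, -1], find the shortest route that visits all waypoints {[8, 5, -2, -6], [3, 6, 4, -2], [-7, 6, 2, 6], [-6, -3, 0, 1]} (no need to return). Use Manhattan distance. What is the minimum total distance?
69
(one optimal route: (-6, 5, -6, -1) → (-6, -3, 0, 1) → (-7, 6, 2, 6) → (3, 6, 4, -2) → (8, 5, -2, -6))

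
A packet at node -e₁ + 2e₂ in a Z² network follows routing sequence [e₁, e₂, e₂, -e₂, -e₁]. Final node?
(-1, 3)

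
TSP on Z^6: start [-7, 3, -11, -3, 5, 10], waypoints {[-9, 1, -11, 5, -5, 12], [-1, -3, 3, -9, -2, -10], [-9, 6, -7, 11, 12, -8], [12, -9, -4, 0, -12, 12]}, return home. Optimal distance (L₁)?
252
(one optimal route: (-7, 3, -11, -3, 5, 10) → (-9, 1, -11, 5, -5, 12) → (12, -9, -4, 0, -12, 12) → (-1, -3, 3, -9, -2, -10) → (-9, 6, -7, 11, 12, -8) → (-7, 3, -11, -3, 5, 10))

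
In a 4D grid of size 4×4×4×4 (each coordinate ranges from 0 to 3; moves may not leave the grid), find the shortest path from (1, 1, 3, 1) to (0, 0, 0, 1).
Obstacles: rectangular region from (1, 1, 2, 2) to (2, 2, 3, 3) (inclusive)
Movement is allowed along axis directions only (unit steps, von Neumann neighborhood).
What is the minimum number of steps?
5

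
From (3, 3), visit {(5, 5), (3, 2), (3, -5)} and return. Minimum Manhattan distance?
24
(one optimal route: (3, 3) → (5, 5) → (3, 2) → (3, -5) → (3, 3))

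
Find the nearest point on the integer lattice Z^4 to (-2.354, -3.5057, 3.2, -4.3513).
(-2, -4, 3, -4)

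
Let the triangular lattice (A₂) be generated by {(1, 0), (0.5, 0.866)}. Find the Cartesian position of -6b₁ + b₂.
(-5.5, 0.866)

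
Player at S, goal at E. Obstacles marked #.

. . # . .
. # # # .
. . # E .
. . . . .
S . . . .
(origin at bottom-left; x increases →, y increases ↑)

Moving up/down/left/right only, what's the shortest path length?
5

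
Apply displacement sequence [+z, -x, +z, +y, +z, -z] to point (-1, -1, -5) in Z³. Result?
(-2, 0, -3)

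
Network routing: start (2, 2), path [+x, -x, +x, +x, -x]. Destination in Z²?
(3, 2)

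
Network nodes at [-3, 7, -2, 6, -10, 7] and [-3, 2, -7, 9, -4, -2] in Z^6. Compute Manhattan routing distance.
28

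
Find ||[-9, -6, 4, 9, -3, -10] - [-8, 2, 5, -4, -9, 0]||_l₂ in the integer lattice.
19.2614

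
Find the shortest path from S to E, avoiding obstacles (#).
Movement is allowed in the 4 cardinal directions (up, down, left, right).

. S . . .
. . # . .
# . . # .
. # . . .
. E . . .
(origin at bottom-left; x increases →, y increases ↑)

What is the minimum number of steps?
6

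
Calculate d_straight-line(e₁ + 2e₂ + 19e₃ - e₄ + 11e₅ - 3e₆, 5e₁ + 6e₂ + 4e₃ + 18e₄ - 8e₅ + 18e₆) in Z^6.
37.6829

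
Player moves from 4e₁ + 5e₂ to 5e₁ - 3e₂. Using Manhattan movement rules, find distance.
9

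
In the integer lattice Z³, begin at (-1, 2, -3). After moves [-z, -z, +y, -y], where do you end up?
(-1, 2, -5)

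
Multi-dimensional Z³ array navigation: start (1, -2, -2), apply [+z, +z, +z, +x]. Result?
(2, -2, 1)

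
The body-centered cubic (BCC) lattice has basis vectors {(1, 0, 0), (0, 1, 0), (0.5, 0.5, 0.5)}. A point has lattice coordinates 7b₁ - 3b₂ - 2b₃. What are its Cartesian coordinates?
(6, -4, -1)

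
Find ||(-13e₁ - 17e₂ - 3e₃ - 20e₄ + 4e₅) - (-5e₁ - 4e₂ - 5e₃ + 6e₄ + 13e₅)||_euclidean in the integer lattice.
31.5278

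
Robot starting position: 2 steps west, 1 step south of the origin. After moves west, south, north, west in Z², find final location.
(-4, -1)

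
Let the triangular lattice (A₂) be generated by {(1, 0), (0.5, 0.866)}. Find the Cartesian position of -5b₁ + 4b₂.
(-3, 3.464)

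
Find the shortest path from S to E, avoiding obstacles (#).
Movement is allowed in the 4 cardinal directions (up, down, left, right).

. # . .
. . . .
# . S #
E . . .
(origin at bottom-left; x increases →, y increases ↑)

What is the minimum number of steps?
3
(one shortest path: (2, 1) → (1, 1) → (1, 0) → (0, 0))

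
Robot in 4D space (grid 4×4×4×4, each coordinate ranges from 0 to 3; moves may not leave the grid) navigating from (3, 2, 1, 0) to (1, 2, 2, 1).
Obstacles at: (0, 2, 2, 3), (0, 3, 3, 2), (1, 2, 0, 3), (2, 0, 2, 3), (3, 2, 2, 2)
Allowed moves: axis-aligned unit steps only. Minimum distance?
4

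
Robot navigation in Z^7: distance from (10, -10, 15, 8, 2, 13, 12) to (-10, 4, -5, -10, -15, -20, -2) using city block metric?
136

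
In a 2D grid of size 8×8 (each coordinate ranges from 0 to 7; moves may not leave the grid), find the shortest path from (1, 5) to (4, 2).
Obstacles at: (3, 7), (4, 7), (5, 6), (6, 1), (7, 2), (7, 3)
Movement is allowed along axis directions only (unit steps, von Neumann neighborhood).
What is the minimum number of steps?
6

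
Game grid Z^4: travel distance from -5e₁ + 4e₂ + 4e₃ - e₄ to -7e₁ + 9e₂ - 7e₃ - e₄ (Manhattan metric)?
18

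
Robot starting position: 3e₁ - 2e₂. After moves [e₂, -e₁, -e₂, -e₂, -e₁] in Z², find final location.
(1, -3)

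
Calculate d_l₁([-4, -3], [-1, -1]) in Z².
5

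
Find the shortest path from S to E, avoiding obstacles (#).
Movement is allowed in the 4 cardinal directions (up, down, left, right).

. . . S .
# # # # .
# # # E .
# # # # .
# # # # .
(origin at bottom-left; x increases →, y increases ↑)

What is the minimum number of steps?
4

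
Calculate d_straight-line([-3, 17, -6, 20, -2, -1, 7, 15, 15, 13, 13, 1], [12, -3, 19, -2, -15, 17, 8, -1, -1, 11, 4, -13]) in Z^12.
54.9636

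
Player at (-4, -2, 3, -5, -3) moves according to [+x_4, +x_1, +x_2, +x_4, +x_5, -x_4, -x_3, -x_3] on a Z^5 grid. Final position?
(-3, -1, 1, -4, -2)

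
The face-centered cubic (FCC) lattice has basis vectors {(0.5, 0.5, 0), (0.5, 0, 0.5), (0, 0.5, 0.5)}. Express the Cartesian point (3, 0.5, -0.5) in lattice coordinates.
4b₁ + 2b₂ - 3b₃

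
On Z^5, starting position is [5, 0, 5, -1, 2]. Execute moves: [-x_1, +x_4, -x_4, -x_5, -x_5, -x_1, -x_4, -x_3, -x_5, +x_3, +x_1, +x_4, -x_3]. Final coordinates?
(4, 0, 4, -1, -1)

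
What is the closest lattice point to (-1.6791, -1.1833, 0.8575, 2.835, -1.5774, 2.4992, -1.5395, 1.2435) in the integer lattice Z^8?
(-2, -1, 1, 3, -2, 2, -2, 1)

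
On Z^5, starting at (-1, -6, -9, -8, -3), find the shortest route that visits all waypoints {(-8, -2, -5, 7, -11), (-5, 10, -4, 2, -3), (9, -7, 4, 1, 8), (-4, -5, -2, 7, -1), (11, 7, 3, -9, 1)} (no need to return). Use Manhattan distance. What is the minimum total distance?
152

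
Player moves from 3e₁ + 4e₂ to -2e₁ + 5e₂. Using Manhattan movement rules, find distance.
6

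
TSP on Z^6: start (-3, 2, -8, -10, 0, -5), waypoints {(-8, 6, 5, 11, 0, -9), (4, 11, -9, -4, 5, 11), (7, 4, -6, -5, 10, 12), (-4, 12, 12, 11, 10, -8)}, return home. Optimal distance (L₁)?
210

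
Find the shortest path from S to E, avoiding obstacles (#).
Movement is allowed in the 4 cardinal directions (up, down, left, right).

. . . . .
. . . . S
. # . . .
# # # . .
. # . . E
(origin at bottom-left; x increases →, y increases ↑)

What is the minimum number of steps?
3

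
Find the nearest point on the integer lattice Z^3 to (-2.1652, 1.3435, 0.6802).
(-2, 1, 1)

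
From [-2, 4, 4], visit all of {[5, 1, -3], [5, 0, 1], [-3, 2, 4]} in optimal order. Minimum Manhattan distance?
21
(one optimal route: (-2, 4, 4) → (-3, 2, 4) → (5, 0, 1) → (5, 1, -3))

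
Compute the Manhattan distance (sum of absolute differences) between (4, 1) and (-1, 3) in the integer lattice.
7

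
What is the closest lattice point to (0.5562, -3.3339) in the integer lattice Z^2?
(1, -3)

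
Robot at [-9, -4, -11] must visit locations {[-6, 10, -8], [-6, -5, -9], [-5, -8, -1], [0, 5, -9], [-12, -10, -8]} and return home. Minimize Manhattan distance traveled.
88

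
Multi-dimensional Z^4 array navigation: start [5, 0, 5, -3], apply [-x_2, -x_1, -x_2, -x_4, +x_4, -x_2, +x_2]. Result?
(4, -2, 5, -3)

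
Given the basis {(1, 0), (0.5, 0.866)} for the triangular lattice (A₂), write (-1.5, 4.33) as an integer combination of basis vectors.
-4b₁ + 5b₂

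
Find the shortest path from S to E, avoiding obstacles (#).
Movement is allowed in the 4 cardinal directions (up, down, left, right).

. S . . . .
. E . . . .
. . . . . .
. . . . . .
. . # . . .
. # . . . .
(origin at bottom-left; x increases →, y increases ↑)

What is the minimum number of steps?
1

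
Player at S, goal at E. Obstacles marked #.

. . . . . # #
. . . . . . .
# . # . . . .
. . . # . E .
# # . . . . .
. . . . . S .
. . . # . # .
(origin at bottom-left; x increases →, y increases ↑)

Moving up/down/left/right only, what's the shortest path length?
2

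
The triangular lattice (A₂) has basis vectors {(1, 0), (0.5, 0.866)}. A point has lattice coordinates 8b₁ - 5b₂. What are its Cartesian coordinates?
(5.5, -4.33)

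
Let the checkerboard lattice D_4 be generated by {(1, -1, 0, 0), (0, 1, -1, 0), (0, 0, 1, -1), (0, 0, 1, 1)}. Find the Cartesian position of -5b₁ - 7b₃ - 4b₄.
(-5, 5, -11, 3)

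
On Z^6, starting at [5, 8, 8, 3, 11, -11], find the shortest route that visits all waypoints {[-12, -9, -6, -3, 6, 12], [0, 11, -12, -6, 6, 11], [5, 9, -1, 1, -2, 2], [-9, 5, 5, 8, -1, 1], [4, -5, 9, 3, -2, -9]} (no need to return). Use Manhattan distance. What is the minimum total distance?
190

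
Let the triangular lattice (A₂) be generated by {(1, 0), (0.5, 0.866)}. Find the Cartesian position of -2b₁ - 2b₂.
(-3, -1.732)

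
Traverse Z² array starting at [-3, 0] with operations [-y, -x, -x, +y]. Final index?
(-5, 0)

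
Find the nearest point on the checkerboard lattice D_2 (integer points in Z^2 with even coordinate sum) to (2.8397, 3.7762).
(3, 3)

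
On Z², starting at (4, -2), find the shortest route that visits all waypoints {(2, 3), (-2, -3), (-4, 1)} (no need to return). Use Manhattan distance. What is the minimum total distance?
21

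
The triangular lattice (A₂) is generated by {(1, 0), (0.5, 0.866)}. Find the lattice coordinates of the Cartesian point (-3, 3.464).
-5b₁ + 4b₂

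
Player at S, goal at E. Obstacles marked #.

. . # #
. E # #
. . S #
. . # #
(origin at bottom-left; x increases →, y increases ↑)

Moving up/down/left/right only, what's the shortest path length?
2
(one shortest path: (2, 1) → (1, 1) → (1, 2))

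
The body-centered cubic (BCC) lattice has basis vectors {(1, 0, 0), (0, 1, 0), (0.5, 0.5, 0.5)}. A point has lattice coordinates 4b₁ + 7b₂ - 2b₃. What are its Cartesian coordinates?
(3, 6, -1)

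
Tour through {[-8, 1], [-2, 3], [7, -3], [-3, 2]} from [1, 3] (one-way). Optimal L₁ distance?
30
(one optimal route: (1, 3) → (-2, 3) → (-3, 2) → (-8, 1) → (7, -3))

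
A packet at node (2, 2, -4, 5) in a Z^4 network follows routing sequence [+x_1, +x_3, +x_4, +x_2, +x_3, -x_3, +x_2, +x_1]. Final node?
(4, 4, -3, 6)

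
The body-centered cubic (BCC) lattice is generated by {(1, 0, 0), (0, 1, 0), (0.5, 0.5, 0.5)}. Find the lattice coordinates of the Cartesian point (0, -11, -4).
4b₁ - 7b₂ - 8b₃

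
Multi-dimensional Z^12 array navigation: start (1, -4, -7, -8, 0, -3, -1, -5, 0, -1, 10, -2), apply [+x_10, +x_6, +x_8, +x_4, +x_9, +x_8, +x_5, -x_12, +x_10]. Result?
(1, -4, -7, -7, 1, -2, -1, -3, 1, 1, 10, -3)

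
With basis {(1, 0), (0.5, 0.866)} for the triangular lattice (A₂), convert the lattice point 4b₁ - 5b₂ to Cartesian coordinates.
(1.5, -4.33)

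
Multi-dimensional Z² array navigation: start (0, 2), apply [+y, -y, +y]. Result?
(0, 3)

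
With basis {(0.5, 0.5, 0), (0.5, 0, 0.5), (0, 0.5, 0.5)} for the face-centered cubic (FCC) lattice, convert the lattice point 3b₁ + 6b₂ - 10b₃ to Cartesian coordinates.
(4.5, -3.5, -2)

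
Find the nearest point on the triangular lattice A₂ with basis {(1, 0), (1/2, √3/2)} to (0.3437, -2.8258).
(0.5, -2.598)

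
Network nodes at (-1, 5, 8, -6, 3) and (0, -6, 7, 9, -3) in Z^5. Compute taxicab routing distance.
34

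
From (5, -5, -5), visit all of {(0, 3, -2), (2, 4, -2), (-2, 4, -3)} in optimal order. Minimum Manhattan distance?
22
(one optimal route: (5, -5, -5) → (2, 4, -2) → (0, 3, -2) → (-2, 4, -3))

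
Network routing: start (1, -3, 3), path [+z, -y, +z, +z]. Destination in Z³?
(1, -4, 6)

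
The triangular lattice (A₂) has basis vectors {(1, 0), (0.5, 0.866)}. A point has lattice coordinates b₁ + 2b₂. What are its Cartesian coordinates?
(2, 1.732)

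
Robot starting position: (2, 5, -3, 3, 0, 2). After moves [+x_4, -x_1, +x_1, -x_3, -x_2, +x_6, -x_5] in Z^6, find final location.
(2, 4, -4, 4, -1, 3)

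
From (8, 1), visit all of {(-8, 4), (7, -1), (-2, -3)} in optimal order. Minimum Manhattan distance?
27
(one optimal route: (8, 1) → (7, -1) → (-2, -3) → (-8, 4))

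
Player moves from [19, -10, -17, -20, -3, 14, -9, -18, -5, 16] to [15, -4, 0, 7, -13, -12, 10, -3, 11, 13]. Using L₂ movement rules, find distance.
51.9326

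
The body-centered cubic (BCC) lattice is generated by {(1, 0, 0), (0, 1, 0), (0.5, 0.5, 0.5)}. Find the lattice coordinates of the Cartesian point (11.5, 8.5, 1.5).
10b₁ + 7b₂ + 3b₃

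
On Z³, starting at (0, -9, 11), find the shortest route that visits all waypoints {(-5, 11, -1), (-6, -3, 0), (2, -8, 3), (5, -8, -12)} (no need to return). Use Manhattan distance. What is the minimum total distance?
73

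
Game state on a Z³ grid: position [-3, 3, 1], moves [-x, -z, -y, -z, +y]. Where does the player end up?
(-4, 3, -1)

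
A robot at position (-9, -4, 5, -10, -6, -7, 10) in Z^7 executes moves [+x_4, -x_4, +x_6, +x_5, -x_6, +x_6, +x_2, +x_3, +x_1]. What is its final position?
(-8, -3, 6, -10, -5, -6, 10)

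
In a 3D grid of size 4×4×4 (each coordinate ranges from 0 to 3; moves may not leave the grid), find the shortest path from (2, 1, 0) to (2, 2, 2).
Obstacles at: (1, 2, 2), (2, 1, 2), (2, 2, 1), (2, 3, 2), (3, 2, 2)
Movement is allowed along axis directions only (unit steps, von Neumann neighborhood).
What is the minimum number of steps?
7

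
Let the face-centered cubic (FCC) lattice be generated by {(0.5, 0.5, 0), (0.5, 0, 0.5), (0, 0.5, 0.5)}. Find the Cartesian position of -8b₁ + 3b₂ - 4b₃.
(-2.5, -6, -0.5)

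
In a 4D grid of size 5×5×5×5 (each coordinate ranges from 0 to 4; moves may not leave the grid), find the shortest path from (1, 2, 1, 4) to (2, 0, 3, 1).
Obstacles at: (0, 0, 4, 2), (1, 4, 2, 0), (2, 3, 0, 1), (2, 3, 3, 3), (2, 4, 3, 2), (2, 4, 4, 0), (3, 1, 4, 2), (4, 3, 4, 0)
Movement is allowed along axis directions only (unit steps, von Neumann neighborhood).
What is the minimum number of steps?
8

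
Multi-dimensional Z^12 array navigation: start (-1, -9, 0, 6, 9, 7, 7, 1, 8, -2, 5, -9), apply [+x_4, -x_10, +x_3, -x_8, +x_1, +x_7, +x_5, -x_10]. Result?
(0, -9, 1, 7, 10, 7, 8, 0, 8, -4, 5, -9)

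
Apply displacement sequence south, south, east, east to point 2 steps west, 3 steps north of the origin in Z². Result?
(0, 1)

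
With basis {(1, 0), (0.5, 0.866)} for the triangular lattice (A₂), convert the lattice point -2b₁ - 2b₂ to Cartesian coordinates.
(-3, -1.732)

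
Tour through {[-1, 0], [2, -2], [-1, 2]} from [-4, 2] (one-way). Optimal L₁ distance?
10
(one optimal route: (-4, 2) → (-1, 2) → (-1, 0) → (2, -2))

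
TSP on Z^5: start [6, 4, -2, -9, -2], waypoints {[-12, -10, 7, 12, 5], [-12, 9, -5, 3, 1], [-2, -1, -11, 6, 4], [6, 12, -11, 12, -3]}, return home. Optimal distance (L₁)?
202
(one optimal route: (6, 4, -2, -9, -2) → (-12, 9, -5, 3, 1) → (-12, -10, 7, 12, 5) → (-2, -1, -11, 6, 4) → (6, 12, -11, 12, -3) → (6, 4, -2, -9, -2))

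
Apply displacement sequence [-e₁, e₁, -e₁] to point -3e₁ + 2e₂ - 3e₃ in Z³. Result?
(-4, 2, -3)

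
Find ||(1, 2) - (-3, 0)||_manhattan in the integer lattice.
6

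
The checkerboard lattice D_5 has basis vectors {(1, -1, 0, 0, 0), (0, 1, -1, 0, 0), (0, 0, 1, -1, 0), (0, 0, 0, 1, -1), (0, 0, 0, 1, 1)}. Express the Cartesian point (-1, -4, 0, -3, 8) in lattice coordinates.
-b₁ - 5b₂ - 5b₃ - 8b₄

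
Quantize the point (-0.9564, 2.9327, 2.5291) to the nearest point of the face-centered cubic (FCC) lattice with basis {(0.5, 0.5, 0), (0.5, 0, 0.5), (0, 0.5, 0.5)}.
(-1, 2.5, 2.5)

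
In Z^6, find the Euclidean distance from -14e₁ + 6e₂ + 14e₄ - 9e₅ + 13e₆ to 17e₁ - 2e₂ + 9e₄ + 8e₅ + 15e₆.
36.647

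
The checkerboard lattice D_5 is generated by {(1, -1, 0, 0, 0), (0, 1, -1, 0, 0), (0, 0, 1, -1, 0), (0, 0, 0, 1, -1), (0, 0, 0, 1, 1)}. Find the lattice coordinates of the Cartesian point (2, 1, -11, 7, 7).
2b₁ + 3b₂ - 8b₃ - 4b₄ + 3b₅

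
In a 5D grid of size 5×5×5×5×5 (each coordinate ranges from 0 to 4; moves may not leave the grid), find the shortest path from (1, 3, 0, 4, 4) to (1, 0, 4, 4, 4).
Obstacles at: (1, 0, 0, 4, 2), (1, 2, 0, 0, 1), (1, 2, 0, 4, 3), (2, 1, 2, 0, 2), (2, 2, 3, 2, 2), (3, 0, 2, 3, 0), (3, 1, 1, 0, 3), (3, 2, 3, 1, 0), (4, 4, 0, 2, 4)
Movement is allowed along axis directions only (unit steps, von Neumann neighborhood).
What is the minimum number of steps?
7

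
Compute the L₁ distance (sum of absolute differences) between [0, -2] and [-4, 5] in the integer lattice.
11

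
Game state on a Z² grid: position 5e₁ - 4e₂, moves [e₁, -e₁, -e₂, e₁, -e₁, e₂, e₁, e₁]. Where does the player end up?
(7, -4)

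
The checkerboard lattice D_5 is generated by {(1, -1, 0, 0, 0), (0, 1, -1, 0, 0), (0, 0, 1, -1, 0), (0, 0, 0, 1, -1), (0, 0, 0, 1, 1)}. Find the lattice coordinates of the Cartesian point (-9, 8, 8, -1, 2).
-9b₁ - b₂ + 7b₃ + 2b₄ + 4b₅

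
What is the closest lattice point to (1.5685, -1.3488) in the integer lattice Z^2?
(2, -1)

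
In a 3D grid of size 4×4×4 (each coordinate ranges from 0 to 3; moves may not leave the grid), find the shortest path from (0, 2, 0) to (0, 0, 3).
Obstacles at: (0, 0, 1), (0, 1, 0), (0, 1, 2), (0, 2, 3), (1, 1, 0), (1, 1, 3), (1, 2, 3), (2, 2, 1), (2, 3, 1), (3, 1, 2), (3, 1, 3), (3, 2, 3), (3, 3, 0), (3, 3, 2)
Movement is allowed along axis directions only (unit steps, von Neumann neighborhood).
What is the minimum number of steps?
7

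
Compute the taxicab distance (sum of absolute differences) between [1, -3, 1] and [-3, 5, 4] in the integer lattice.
15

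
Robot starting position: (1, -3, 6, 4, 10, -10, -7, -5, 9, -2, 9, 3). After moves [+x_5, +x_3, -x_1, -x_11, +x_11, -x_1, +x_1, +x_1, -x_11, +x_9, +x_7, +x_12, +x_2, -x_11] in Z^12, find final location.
(1, -2, 7, 4, 11, -10, -6, -5, 10, -2, 7, 4)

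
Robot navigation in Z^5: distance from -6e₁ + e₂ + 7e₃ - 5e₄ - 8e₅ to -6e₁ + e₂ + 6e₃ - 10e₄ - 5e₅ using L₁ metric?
9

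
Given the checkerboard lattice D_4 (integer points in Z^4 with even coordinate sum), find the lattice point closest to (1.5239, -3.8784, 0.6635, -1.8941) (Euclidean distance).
(1, -4, 1, -2)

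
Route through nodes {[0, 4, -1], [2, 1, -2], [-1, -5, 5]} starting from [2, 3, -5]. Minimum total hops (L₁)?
27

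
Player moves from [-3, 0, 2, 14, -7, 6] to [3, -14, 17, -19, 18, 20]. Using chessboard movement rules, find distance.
33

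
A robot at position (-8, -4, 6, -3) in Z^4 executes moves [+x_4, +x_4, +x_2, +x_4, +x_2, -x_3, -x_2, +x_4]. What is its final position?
(-8, -3, 5, 1)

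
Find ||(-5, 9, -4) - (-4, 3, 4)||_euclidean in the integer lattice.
10.0499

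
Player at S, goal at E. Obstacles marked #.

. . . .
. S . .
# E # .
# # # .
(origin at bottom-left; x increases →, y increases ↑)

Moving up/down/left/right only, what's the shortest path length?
1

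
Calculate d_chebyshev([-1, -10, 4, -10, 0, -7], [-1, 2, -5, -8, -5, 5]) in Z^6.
12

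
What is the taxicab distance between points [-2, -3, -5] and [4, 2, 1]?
17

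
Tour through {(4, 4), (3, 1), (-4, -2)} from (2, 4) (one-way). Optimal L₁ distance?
16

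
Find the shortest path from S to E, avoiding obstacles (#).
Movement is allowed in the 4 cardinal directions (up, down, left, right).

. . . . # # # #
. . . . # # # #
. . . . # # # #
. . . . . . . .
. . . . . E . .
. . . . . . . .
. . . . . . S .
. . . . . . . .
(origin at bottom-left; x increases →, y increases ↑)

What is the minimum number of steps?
3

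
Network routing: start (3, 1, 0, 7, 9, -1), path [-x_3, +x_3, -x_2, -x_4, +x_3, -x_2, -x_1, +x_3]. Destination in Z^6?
(2, -1, 2, 6, 9, -1)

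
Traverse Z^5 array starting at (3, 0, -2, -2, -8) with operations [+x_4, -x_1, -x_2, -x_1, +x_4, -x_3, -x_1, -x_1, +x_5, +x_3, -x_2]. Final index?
(-1, -2, -2, 0, -7)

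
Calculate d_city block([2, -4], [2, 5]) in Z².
9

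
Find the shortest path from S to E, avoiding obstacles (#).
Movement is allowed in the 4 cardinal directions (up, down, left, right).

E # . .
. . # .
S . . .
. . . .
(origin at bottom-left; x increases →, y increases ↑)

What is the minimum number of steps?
2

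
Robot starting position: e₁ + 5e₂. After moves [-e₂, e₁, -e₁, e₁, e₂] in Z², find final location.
(2, 5)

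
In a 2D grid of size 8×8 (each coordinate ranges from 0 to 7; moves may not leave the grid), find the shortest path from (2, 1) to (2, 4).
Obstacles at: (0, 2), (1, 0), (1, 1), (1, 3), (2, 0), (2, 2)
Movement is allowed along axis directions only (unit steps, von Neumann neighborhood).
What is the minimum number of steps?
5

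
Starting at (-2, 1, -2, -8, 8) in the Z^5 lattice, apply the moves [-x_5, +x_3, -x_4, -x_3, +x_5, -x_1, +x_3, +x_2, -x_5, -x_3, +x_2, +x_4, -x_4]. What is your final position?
(-3, 3, -2, -9, 7)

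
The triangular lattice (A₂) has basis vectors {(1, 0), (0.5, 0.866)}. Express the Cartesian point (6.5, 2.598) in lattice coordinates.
5b₁ + 3b₂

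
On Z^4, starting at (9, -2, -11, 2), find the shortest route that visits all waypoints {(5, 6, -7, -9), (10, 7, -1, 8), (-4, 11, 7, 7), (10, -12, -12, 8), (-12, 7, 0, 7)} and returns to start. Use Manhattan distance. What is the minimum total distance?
162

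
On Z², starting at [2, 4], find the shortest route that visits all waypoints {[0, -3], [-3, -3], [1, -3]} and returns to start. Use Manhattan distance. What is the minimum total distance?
24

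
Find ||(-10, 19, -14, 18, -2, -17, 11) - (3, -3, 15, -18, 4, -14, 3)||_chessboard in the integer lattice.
36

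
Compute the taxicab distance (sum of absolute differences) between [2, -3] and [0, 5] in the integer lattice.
10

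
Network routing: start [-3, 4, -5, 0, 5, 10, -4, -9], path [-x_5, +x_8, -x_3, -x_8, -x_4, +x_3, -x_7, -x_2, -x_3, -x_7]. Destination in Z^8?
(-3, 3, -6, -1, 4, 10, -6, -9)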